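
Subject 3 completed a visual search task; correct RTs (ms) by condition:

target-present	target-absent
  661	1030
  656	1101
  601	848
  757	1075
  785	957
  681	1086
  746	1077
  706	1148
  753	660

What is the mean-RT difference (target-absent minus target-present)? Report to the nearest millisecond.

293 ms

M(target-present) = 6346/9 = 705.111
M(target-absent) = 8982/9 = 998.000
Difference = 998.000 − 705.111 = 292.889 ms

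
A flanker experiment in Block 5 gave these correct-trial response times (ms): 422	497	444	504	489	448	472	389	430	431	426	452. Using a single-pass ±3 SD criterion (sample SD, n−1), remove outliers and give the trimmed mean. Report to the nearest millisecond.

n = 12, ΣRT = 5404, M = 450.333
Σ(x−M)² = 13014.67; s = √(13014.67/11) = 34.397
Cutoffs: 450.333 ± 3·34.397 → [347.1, 553.5]
No RTs fall outside the cutoffs; all 12 retained. Mean = 5404/12 = 450.333

450 ms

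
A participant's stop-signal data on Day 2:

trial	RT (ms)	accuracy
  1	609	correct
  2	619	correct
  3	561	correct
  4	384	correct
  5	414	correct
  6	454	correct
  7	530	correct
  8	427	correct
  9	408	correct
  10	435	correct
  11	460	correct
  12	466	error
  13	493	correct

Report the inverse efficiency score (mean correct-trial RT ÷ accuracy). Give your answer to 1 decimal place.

523.1 ms

Correct trials (n=12): 609, 619, 561, 384, 414, 454, 530, 427, 408, 435, 460, 493
Mean correct RT = 5794/12 = 482.8333 ms
Proportion correct = 12/13
IES = 482.8333 / (12/13) = 523.069 ms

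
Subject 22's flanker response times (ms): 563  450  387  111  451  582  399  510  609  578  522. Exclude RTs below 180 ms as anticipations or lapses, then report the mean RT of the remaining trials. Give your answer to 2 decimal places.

505.10 ms

Excluded: 111
Retained (n=10): Σ = 5051
Mean = 5051/10 = 505.1000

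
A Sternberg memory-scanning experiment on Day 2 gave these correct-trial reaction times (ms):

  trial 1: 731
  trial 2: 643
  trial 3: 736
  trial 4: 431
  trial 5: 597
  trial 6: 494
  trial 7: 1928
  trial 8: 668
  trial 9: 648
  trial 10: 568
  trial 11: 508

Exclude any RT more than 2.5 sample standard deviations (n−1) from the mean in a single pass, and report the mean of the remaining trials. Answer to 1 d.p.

n = 11, ΣRT = 7952, M = 722.909
Σ(x−M)² = 1691138.91; s = √(1691138.91/10) = 411.235
Cutoffs: 722.909 ± 2.5·411.235 → [-305.2, 1751.0]
Outside: 1928 → excluded.
Retained (n=10): Σ = 6024, mean = 6024/10 = 602.400

602.4 ms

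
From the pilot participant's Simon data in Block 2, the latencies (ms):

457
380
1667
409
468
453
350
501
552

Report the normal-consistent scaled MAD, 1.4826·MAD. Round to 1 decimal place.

71.2 ms

Sorted: 350, 380, 409, 453, 457, 468, 501, 552, 1667 → median = 457
|x − 457| sorted: 0, 4, 11, 44, 48, 77, 95, 107, 1210 → MAD = 48
Robust SD ≈ 1.4826 × 48 = 71.165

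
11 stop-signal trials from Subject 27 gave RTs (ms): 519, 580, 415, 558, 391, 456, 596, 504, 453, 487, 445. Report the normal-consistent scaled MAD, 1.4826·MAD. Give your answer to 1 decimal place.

62.3 ms

Sorted: 391, 415, 445, 453, 456, 487, 504, 519, 558, 580, 596 → median = 487
|x − 487| sorted: 0, 17, 31, 32, 34, 42, 71, 72, 93, 96, 109 → MAD = 42
Robust SD ≈ 1.4826 × 42 = 62.269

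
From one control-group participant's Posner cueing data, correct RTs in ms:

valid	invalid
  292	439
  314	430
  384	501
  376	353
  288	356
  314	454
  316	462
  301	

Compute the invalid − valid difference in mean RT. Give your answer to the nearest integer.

105 ms

M(valid) = 2585/8 = 323.125
M(invalid) = 2995/7 = 427.857
Difference = 427.857 − 323.125 = 104.732 ms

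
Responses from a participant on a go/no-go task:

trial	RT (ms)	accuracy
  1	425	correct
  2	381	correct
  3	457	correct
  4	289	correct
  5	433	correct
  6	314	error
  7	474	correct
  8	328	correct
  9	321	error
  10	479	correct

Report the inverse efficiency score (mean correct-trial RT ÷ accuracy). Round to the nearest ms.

510 ms

Correct trials (n=8): 425, 381, 457, 289, 433, 474, 328, 479
Mean correct RT = 3266/8 = 408.2500 ms
Proportion correct = 8/10
IES = 408.2500 / (8/10) = 510.312 ms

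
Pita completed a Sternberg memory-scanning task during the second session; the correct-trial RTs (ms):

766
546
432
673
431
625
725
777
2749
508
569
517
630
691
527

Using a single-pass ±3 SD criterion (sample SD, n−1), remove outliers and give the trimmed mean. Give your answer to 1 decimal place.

n = 15, ΣRT = 11166, M = 744.400
Σ(x−M)² = 4476419.60; s = √(4476419.60/14) = 565.459
Cutoffs: 744.400 ± 3·565.459 → [-952.0, 2440.8]
Outside: 2749 → excluded.
Retained (n=14): Σ = 8417, mean = 8417/14 = 601.214

601.2 ms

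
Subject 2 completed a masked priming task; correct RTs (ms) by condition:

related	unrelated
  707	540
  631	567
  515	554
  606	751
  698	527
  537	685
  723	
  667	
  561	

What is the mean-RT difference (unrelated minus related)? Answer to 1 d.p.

M(related) = 5645/9 = 627.222
M(unrelated) = 3624/6 = 604.000
Difference = 604.000 − 627.222 = -23.222 ms

-23.2 ms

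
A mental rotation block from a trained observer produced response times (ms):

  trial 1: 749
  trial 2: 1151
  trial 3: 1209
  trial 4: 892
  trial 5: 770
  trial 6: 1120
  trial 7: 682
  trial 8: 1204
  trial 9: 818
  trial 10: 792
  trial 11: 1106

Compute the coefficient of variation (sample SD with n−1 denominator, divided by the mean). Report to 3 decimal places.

n = 11, Σ = 10493, M = 953.9091
Σ(x−M)² = 415442.909; s = √(415442.909/10) = 203.8242
CV = 203.8242 / 953.9091 = 0.21367

0.214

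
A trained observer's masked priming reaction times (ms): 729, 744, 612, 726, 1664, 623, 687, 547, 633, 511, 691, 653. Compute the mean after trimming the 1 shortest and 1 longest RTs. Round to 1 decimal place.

Sorted: 511, 547, 612, 623, 633, 653, 687, 691, 726, 729, 744, 1664
Drop lowest 1 (511) and highest 1 (1664)
Remaining (n=10): Σ = 6645, mean = 6645/10 = 664.500

664.5 ms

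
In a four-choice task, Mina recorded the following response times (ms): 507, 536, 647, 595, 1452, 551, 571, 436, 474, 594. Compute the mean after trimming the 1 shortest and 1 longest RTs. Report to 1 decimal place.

Sorted: 436, 474, 507, 536, 551, 571, 594, 595, 647, 1452
Drop lowest 1 (436) and highest 1 (1452)
Remaining (n=8): Σ = 4475, mean = 4475/8 = 559.375

559.4 ms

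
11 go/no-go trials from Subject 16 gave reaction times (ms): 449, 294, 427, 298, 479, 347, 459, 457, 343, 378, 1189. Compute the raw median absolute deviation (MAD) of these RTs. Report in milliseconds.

52 ms

Sorted: 294, 298, 343, 347, 378, 427, 449, 457, 459, 479, 1189 → median = 427
|x − 427|: 22, 133, 0, 129, 52, 80, 32, 30, 84, 49, 762
Sorted deviations: 0, 22, 30, 32, 49, 52, 80, 84, 129, 133, 762 → MAD = 52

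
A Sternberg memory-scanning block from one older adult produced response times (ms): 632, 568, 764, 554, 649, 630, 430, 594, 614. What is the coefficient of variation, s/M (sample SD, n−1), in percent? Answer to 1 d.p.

14.7%

n = 9, Σ = 5435, M = 603.8889
Σ(x−M)² = 63356.889; s = √(63356.889/8) = 88.9922
CV = 88.9922 / 603.8889 = 0.14737 = 14.737%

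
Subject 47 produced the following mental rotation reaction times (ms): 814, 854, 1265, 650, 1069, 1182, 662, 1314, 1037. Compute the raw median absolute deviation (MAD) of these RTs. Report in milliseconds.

223 ms

Sorted: 650, 662, 814, 854, 1037, 1069, 1182, 1265, 1314 → median = 1037
|x − 1037|: 223, 183, 228, 387, 32, 145, 375, 277, 0
Sorted deviations: 0, 32, 145, 183, 223, 228, 277, 375, 387 → MAD = 223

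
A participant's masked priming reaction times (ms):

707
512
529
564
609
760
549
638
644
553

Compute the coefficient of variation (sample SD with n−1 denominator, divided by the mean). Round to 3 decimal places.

0.133

n = 10, Σ = 6065, M = 606.5000
Σ(x−M)² = 58978.500; s = √(58978.500/9) = 80.9516
CV = 80.9516 / 606.5000 = 0.13347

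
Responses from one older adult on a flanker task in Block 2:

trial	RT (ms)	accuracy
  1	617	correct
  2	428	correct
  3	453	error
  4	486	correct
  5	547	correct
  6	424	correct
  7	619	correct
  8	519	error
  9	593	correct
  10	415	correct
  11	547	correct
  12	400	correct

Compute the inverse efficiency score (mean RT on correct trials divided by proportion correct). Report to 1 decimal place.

609.1 ms

Correct trials (n=10): 617, 428, 486, 547, 424, 619, 593, 415, 547, 400
Mean correct RT = 5076/10 = 507.6000 ms
Proportion correct = 10/12
IES = 507.6000 / (10/12) = 609.120 ms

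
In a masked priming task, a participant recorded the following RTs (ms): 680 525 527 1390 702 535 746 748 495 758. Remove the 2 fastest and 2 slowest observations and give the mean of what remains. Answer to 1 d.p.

Sorted: 495, 525, 527, 535, 680, 702, 746, 748, 758, 1390
Drop lowest 2 (495, 525) and highest 2 (758, 1390)
Remaining (n=6): Σ = 3938, mean = 3938/6 = 656.333

656.3 ms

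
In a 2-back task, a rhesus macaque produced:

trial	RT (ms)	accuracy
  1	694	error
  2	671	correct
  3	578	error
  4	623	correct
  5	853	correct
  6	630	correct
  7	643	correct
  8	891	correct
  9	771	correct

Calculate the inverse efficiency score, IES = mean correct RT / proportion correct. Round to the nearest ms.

933 ms

Correct trials (n=7): 671, 623, 853, 630, 643, 891, 771
Mean correct RT = 5082/7 = 726.0000 ms
Proportion correct = 7/9
IES = 726.0000 / (7/9) = 933.429 ms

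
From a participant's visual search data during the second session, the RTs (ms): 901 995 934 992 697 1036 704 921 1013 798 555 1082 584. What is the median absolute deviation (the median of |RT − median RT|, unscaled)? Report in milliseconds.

115 ms

Sorted: 555, 584, 697, 704, 798, 901, 921, 934, 992, 995, 1013, 1036, 1082 → median = 921
|x − 921|: 20, 74, 13, 71, 224, 115, 217, 0, 92, 123, 366, 161, 337
Sorted deviations: 0, 13, 20, 71, 74, 92, 115, 123, 161, 217, 224, 337, 366 → MAD = 115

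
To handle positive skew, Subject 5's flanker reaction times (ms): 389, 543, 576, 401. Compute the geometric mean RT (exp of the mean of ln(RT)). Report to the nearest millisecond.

ln(RT): 5.9636, 6.2971, 6.3561, 5.9940
Mean ln(RT) = 24.6108/4 = 6.15269
Geometric mean = exp(6.15269) = 469.98 ms

470 ms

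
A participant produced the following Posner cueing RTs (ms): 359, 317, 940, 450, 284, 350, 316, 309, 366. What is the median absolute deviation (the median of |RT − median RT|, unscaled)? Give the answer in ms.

Sorted: 284, 309, 316, 317, 350, 359, 366, 450, 940 → median = 350
|x − 350|: 9, 33, 590, 100, 66, 0, 34, 41, 16
Sorted deviations: 0, 9, 16, 33, 34, 41, 66, 100, 590 → MAD = 34

34 ms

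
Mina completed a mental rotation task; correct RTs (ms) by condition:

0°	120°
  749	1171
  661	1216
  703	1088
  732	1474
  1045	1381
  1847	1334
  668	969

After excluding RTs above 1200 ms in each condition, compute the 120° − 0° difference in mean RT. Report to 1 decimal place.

0°: exclude 1847
120°: exclude 1216, 1474, 1381, 1334
M(0°) = 4558/6 = 759.667
M(120°) = 3228/3 = 1076.000
Difference = 1076.000 − 759.667 = 316.333 ms

316.3 ms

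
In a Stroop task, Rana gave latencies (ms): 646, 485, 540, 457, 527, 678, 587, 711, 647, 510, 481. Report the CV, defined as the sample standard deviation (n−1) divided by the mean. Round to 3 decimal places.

n = 11, Σ = 6269, M = 569.9091
Σ(x−M)² = 77802.909; s = √(77802.909/10) = 88.2060
CV = 88.2060 / 569.9091 = 0.15477

0.155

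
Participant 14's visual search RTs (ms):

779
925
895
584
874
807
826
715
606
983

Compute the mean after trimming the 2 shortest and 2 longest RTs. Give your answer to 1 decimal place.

Sorted: 584, 606, 715, 779, 807, 826, 874, 895, 925, 983
Drop lowest 2 (584, 606) and highest 2 (925, 983)
Remaining (n=6): Σ = 4896, mean = 4896/6 = 816.000

816.0 ms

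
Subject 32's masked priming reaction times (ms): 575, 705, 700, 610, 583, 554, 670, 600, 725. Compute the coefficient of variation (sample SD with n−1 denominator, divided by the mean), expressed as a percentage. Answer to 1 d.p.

10.1%

n = 9, Σ = 5722, M = 635.7778
Σ(x−M)² = 33159.556; s = √(33159.556/8) = 64.3812
CV = 64.3812 / 635.7778 = 0.10126 = 10.126%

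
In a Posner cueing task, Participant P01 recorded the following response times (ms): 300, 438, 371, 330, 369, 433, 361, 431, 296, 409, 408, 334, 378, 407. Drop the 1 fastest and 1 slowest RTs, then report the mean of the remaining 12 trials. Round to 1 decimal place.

Sorted: 296, 300, 330, 334, 361, 369, 371, 378, 407, 408, 409, 431, 433, 438
Drop lowest 1 (296) and highest 1 (438)
Remaining (n=12): Σ = 4531, mean = 4531/12 = 377.583

377.6 ms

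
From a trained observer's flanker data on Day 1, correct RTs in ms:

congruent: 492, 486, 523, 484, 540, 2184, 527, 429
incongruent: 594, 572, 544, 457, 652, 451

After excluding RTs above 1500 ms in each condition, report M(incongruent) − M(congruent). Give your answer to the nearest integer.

congruent: exclude 2184
M(congruent) = 3481/7 = 497.286
M(incongruent) = 3270/6 = 545.000
Difference = 545.000 − 497.286 = 47.714 ms

48 ms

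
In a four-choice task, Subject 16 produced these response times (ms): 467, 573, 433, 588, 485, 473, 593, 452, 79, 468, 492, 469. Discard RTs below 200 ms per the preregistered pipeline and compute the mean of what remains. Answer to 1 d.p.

499.4 ms

Excluded: 79
Retained (n=11): Σ = 5493
Mean = 5493/11 = 499.3636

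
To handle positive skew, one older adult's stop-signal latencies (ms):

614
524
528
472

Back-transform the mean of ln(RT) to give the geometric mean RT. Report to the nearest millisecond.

ln(RT): 6.4200, 6.2615, 6.2691, 6.1570
Mean ln(RT) = 25.1076/4 = 6.27689
Geometric mean = exp(6.27689) = 532.13 ms

532 ms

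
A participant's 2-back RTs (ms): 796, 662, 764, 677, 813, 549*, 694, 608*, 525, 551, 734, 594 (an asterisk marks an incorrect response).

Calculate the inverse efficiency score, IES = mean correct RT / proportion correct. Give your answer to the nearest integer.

817 ms

Correct trials (n=10): 796, 662, 764, 677, 813, 694, 525, 551, 734, 594
Mean correct RT = 6810/10 = 681.0000 ms
Proportion correct = 10/12
IES = 681.0000 / (10/12) = 817.200 ms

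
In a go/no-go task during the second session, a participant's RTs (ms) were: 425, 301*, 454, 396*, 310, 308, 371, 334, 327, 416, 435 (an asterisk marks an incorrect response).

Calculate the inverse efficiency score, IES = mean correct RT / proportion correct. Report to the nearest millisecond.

Correct trials (n=9): 425, 454, 310, 308, 371, 334, 327, 416, 435
Mean correct RT = 3380/9 = 375.5556 ms
Proportion correct = 9/11
IES = 375.5556 / (9/11) = 459.012 ms

459 ms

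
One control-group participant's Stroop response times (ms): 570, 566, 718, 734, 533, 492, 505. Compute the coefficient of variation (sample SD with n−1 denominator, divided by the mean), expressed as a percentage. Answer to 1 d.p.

n = 7, Σ = 4118, M = 588.2857
Σ(x−M)² = 58153.429; s = √(58153.429/6) = 98.4492
CV = 98.4492 / 588.2857 = 0.16735 = 16.735%

16.7%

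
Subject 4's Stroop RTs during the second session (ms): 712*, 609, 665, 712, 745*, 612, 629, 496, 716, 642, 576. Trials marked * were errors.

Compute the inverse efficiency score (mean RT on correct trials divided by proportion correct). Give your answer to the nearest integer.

Correct trials (n=9): 609, 665, 712, 612, 629, 496, 716, 642, 576
Mean correct RT = 5657/9 = 628.5556 ms
Proportion correct = 9/11
IES = 628.5556 / (9/11) = 768.235 ms

768 ms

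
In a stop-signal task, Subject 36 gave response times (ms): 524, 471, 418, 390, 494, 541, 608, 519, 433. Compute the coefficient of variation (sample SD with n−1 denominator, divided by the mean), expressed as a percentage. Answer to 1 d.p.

14.0%

n = 9, Σ = 4398, M = 488.6667
Σ(x−M)² = 37316.000; s = √(37316.000/8) = 68.2971
CV = 68.2971 / 488.6667 = 0.13976 = 13.976%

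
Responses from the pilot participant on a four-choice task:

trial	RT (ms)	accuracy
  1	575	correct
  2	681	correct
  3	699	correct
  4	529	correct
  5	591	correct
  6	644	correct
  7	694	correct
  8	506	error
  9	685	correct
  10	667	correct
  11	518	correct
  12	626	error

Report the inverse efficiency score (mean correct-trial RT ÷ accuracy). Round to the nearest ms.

754 ms

Correct trials (n=10): 575, 681, 699, 529, 591, 644, 694, 685, 667, 518
Mean correct RT = 6283/10 = 628.3000 ms
Proportion correct = 10/12
IES = 628.3000 / (10/12) = 753.960 ms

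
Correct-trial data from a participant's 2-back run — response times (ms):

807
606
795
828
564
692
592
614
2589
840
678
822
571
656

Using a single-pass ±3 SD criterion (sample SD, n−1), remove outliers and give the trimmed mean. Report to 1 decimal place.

n = 14, ΣRT = 11654, M = 832.429
Σ(x−M)² = 3459657.43; s = √(3459657.43/13) = 515.875
Cutoffs: 832.429 ± 3·515.875 → [-715.2, 2380.1]
Outside: 2589 → excluded.
Retained (n=13): Σ = 9065, mean = 9065/13 = 697.308

697.3 ms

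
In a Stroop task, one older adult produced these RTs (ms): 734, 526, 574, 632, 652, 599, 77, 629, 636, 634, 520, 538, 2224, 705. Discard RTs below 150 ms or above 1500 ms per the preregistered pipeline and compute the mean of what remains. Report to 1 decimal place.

Excluded: 77, 2224
Retained (n=12): Σ = 7379
Mean = 7379/12 = 614.9167

614.9 ms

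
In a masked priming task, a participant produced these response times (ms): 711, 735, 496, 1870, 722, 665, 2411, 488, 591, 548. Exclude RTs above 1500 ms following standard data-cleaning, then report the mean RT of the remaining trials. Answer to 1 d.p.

Excluded: 1870, 2411
Retained (n=8): Σ = 4956
Mean = 4956/8 = 619.5000

619.5 ms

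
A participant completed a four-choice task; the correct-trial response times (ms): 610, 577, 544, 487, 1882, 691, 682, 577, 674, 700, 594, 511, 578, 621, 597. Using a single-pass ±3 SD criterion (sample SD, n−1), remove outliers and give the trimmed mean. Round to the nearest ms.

n = 15, ΣRT = 10325, M = 688.333
Σ(x−M)² = 1582917.33; s = √(1582917.33/14) = 336.252
Cutoffs: 688.333 ± 3·336.252 → [-320.4, 1697.1]
Outside: 1882 → excluded.
Retained (n=14): Σ = 8443, mean = 8443/14 = 603.071

603 ms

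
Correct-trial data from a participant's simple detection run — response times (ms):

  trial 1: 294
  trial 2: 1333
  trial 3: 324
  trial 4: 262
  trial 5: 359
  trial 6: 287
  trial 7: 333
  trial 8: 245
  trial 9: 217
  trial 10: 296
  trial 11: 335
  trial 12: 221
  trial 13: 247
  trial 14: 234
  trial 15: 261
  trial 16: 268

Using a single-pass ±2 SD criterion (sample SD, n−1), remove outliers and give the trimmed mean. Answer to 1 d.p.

278.9 ms

n = 16, ΣRT = 5516, M = 344.750
Σ(x−M)² = 1068949.00; s = √(1068949.00/15) = 266.952
Cutoffs: 344.750 ± 2·266.952 → [-189.2, 878.7]
Outside: 1333 → excluded.
Retained (n=15): Σ = 4183, mean = 4183/15 = 278.867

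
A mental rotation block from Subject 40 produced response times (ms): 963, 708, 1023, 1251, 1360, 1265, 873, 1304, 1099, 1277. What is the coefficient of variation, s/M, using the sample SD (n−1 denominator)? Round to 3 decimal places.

n = 10, Σ = 11123, M = 1112.3000
Σ(x−M)² = 418950.100; s = √(418950.100/9) = 215.7545
CV = 215.7545 / 1112.3000 = 0.19397

0.194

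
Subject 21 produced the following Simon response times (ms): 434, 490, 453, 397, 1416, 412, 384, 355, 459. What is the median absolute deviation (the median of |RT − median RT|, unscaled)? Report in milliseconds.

37 ms

Sorted: 355, 384, 397, 412, 434, 453, 459, 490, 1416 → median = 434
|x − 434|: 0, 56, 19, 37, 982, 22, 50, 79, 25
Sorted deviations: 0, 19, 22, 25, 37, 50, 56, 79, 982 → MAD = 37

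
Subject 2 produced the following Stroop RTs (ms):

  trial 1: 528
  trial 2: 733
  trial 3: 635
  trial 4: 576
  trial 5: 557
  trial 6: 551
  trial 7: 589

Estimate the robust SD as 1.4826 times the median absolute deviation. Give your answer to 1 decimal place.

37.1 ms

Sorted: 528, 551, 557, 576, 589, 635, 733 → median = 576
|x − 576| sorted: 0, 13, 19, 25, 48, 59, 157 → MAD = 25
Robust SD ≈ 1.4826 × 25 = 37.065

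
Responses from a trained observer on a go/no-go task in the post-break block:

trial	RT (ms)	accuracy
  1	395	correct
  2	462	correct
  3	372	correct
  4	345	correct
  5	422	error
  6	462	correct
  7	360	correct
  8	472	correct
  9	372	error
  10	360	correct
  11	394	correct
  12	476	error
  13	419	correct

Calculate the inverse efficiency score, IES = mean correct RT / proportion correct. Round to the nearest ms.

525 ms

Correct trials (n=10): 395, 462, 372, 345, 462, 360, 472, 360, 394, 419
Mean correct RT = 4041/10 = 404.1000 ms
Proportion correct = 10/13
IES = 404.1000 / (10/13) = 525.330 ms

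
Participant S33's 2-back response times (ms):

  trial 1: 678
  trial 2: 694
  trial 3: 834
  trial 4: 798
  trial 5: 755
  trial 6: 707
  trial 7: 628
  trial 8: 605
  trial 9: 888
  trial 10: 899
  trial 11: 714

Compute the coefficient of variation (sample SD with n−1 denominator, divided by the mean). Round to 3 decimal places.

0.133

n = 11, Σ = 8200, M = 745.4545
Σ(x−M)² = 97776.727; s = √(97776.727/10) = 98.8821
CV = 98.8821 / 745.4545 = 0.13265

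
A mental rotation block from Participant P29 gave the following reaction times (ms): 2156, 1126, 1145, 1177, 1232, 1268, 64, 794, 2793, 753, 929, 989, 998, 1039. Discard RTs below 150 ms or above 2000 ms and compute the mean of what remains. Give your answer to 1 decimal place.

Excluded: 64, 2156, 2793
Retained (n=11): Σ = 11450
Mean = 11450/11 = 1040.9091

1040.9 ms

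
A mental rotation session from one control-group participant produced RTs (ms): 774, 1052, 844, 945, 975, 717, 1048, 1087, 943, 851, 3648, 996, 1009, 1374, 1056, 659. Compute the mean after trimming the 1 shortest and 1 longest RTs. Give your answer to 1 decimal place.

Sorted: 659, 717, 774, 844, 851, 943, 945, 975, 996, 1009, 1048, 1052, 1056, 1087, 1374, 3648
Drop lowest 1 (659) and highest 1 (3648)
Remaining (n=14): Σ = 13671, mean = 13671/14 = 976.500

976.5 ms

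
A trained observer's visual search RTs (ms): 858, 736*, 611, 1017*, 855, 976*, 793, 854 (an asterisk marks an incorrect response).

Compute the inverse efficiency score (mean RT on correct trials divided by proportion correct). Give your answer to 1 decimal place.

Correct trials (n=5): 858, 611, 855, 793, 854
Mean correct RT = 3971/5 = 794.2000 ms
Proportion correct = 5/8
IES = 794.2000 / (5/8) = 1270.720 ms

1270.7 ms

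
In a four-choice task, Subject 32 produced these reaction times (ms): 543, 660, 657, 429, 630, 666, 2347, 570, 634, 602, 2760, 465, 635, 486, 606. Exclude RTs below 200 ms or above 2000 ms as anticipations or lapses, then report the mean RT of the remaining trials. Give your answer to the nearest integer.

583 ms

Excluded: 2347, 2760
Retained (n=13): Σ = 7583
Mean = 7583/13 = 583.3077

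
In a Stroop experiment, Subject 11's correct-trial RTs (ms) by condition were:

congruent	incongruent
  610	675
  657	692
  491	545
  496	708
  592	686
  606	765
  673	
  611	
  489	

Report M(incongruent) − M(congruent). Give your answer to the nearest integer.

98 ms

M(congruent) = 5225/9 = 580.556
M(incongruent) = 4071/6 = 678.500
Difference = 678.500 − 580.556 = 97.944 ms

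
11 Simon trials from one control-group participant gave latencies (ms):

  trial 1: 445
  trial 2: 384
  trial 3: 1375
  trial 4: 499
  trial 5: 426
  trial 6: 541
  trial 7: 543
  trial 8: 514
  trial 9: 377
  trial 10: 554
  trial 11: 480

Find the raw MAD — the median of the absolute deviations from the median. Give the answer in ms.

54 ms

Sorted: 377, 384, 426, 445, 480, 499, 514, 541, 543, 554, 1375 → median = 499
|x − 499|: 54, 115, 876, 0, 73, 42, 44, 15, 122, 55, 19
Sorted deviations: 0, 15, 19, 42, 44, 54, 55, 73, 115, 122, 876 → MAD = 54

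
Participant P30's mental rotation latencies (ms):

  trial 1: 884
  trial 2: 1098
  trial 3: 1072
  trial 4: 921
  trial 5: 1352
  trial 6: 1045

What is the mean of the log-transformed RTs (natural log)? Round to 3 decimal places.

ln(RT): 6.7845, 7.0012, 6.9773, 6.8255, 7.2093, 6.9518
Σ ln(RT) = 41.7496
Mean = 41.7496/6 = 6.95826

6.958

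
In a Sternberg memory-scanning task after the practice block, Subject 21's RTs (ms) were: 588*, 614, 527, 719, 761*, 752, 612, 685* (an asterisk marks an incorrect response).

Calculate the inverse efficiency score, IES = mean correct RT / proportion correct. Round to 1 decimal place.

1031.7 ms

Correct trials (n=5): 614, 527, 719, 752, 612
Mean correct RT = 3224/5 = 644.8000 ms
Proportion correct = 5/8
IES = 644.8000 / (5/8) = 1031.680 ms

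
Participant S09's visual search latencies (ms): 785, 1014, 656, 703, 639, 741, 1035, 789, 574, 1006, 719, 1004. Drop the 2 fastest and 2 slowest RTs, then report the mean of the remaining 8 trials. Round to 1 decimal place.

Sorted: 574, 639, 656, 703, 719, 741, 785, 789, 1004, 1006, 1014, 1035
Drop lowest 2 (574, 639) and highest 2 (1014, 1035)
Remaining (n=8): Σ = 6403, mean = 6403/8 = 800.375

800.4 ms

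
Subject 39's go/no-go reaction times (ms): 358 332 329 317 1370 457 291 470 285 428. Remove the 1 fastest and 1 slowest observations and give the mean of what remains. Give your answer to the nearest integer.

373 ms

Sorted: 285, 291, 317, 329, 332, 358, 428, 457, 470, 1370
Drop lowest 1 (285) and highest 1 (1370)
Remaining (n=8): Σ = 2982, mean = 2982/8 = 372.750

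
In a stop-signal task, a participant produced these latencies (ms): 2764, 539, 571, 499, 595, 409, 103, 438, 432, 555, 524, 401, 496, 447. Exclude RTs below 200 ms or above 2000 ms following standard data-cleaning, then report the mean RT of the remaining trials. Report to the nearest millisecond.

Excluded: 103, 2764
Retained (n=12): Σ = 5906
Mean = 5906/12 = 492.1667

492 ms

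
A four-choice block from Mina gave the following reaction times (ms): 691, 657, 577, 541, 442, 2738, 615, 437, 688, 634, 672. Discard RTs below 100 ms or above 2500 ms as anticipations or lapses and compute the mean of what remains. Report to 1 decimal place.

Excluded: 2738
Retained (n=10): Σ = 5954
Mean = 5954/10 = 595.4000

595.4 ms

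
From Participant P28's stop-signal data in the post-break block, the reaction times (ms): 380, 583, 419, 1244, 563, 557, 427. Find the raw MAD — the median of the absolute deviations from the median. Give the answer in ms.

130 ms

Sorted: 380, 419, 427, 557, 563, 583, 1244 → median = 557
|x − 557|: 177, 26, 138, 687, 6, 0, 130
Sorted deviations: 0, 6, 26, 130, 138, 177, 687 → MAD = 130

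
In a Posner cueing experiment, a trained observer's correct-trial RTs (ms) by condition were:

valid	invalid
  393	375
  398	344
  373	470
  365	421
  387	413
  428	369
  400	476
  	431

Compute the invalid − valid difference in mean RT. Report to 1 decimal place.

20.4 ms

M(valid) = 2744/7 = 392.000
M(invalid) = 3299/8 = 412.375
Difference = 412.375 − 392.000 = 20.375 ms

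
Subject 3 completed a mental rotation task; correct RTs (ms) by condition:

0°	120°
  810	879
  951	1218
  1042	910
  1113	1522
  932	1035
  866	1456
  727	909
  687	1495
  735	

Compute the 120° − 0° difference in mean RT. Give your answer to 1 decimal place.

M(0°) = 7863/9 = 873.667
M(120°) = 9424/8 = 1178.000
Difference = 1178.000 − 873.667 = 304.333 ms

304.3 ms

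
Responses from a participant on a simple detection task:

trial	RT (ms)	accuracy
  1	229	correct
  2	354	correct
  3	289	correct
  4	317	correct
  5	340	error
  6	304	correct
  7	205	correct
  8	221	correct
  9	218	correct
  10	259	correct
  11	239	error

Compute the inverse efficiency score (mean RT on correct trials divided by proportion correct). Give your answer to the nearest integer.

325 ms

Correct trials (n=9): 229, 354, 289, 317, 304, 205, 221, 218, 259
Mean correct RT = 2396/9 = 266.2222 ms
Proportion correct = 9/11
IES = 266.2222 / (9/11) = 325.383 ms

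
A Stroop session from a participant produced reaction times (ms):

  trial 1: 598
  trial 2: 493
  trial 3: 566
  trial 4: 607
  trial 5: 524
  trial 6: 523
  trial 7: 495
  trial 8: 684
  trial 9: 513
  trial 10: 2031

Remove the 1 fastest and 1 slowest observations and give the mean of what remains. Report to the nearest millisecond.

Sorted: 493, 495, 513, 523, 524, 566, 598, 607, 684, 2031
Drop lowest 1 (493) and highest 1 (2031)
Remaining (n=8): Σ = 4510, mean = 4510/8 = 563.750

564 ms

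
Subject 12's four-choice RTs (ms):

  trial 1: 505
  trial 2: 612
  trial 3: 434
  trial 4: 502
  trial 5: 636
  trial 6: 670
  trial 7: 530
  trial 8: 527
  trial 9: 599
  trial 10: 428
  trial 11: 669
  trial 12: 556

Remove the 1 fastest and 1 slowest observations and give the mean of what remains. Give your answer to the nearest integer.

Sorted: 428, 434, 502, 505, 527, 530, 556, 599, 612, 636, 669, 670
Drop lowest 1 (428) and highest 1 (670)
Remaining (n=10): Σ = 5570, mean = 5570/10 = 557.000

557 ms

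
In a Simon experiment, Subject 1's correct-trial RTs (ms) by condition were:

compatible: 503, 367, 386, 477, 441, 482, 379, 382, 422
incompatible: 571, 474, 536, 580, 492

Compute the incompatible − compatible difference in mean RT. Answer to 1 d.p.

M(compatible) = 3839/9 = 426.556
M(incompatible) = 2653/5 = 530.600
Difference = 530.600 − 426.556 = 104.044 ms

104.0 ms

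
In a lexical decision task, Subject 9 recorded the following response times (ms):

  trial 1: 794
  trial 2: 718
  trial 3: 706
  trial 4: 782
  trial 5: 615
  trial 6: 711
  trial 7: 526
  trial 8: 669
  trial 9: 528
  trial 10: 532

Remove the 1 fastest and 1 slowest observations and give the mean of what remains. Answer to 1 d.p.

Sorted: 526, 528, 532, 615, 669, 706, 711, 718, 782, 794
Drop lowest 1 (526) and highest 1 (794)
Remaining (n=8): Σ = 5261, mean = 5261/8 = 657.625

657.6 ms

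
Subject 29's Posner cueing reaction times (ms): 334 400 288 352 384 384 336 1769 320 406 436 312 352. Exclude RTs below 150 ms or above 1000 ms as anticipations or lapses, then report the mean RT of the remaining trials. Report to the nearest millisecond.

359 ms

Excluded: 1769
Retained (n=12): Σ = 4304
Mean = 4304/12 = 358.6667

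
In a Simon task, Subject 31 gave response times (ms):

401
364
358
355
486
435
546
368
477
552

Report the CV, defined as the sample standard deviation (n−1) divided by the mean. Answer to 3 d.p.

n = 10, Σ = 4342, M = 434.2000
Σ(x−M)² = 53383.600; s = √(53383.600/9) = 77.0163
CV = 77.0163 / 434.2000 = 0.17738

0.177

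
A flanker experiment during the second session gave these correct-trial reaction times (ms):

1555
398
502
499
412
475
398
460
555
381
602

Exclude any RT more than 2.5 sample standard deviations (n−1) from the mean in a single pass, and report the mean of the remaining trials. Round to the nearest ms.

n = 11, ΣRT = 6237, M = 567.000
Σ(x−M)² = 1122018.00; s = √(1122018.00/10) = 334.965
Cutoffs: 567.000 ± 2.5·334.965 → [-270.4, 1404.4]
Outside: 1555 → excluded.
Retained (n=10): Σ = 4682, mean = 4682/10 = 468.200

468 ms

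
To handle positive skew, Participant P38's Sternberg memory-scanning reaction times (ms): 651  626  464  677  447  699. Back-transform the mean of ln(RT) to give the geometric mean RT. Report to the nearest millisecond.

585 ms

ln(RT): 6.4785, 6.4394, 6.1399, 6.5177, 6.1026, 6.5497
Mean ln(RT) = 38.2276/6 = 6.37127
Geometric mean = exp(6.37127) = 584.80 ms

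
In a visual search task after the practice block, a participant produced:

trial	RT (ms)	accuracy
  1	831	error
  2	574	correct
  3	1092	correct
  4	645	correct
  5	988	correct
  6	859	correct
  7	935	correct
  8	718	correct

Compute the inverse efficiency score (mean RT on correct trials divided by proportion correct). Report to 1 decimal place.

948.7 ms

Correct trials (n=7): 574, 1092, 645, 988, 859, 935, 718
Mean correct RT = 5811/7 = 830.1429 ms
Proportion correct = 7/8
IES = 830.1429 / (7/8) = 948.735 ms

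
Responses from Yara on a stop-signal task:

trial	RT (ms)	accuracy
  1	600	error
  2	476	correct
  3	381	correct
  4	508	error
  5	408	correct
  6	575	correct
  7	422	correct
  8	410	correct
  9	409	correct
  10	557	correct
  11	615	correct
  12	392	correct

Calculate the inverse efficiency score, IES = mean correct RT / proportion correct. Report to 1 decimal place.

Correct trials (n=10): 476, 381, 408, 575, 422, 410, 409, 557, 615, 392
Mean correct RT = 4645/10 = 464.5000 ms
Proportion correct = 10/12
IES = 464.5000 / (10/12) = 557.400 ms

557.4 ms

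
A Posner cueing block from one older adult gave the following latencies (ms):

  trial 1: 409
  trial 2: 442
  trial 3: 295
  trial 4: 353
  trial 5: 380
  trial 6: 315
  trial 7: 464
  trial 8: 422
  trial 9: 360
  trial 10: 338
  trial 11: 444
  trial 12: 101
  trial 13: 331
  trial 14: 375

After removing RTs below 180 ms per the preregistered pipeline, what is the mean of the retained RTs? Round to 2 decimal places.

Excluded: 101
Retained (n=13): Σ = 4928
Mean = 4928/13 = 379.0769

379.08 ms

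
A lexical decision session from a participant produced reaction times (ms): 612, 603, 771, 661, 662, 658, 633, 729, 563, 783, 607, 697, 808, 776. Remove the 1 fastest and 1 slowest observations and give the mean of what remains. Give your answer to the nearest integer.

Sorted: 563, 603, 607, 612, 633, 658, 661, 662, 697, 729, 771, 776, 783, 808
Drop lowest 1 (563) and highest 1 (808)
Remaining (n=12): Σ = 8192, mean = 8192/12 = 682.667

683 ms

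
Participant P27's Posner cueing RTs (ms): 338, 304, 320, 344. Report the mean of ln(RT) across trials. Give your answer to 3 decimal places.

ln(RT): 5.8230, 5.7170, 5.7683, 5.8406
Σ ln(RT) = 23.1490
Mean = 23.1490/4 = 5.78726

5.787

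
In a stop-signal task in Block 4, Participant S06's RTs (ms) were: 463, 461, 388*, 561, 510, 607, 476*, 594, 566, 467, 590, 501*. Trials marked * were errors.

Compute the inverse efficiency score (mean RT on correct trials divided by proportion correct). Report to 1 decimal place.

713.9 ms

Correct trials (n=9): 463, 461, 561, 510, 607, 594, 566, 467, 590
Mean correct RT = 4819/9 = 535.4444 ms
Proportion correct = 9/12
IES = 535.4444 / (9/12) = 713.926 ms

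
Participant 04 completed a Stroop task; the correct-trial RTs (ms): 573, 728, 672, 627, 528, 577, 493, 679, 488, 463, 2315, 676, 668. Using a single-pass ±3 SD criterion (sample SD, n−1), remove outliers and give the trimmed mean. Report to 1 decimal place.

597.7 ms

n = 13, ΣRT = 9487, M = 729.769
Σ(x−M)² = 2810446.31; s = √(2810446.31/12) = 483.946
Cutoffs: 729.769 ± 3·483.946 → [-722.1, 2181.6]
Outside: 2315 → excluded.
Retained (n=12): Σ = 7172, mean = 7172/12 = 597.667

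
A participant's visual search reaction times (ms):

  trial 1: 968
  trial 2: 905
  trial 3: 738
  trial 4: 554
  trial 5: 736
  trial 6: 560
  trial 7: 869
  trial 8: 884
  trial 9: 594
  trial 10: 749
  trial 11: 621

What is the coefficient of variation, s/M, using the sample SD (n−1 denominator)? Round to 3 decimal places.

0.199

n = 11, Σ = 8178, M = 743.4545
Σ(x−M)² = 219028.727; s = √(219028.727/10) = 147.9962
CV = 147.9962 / 743.4545 = 0.19907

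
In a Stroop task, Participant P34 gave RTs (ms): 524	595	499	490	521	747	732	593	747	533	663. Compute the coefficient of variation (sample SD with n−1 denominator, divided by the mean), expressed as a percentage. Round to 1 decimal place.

n = 11, Σ = 6644, M = 604.0000
Σ(x−M)² = 103316.000; s = √(103316.000/10) = 101.6445
CV = 101.6445 / 604.0000 = 0.16829 = 16.829%

16.8%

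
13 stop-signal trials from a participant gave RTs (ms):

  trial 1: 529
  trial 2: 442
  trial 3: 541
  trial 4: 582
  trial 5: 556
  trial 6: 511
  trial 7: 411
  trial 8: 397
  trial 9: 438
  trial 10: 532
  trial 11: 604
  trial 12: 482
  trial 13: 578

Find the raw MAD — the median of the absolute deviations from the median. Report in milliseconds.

49 ms

Sorted: 397, 411, 438, 442, 482, 511, 529, 532, 541, 556, 578, 582, 604 → median = 529
|x − 529|: 0, 87, 12, 53, 27, 18, 118, 132, 91, 3, 75, 47, 49
Sorted deviations: 0, 3, 12, 18, 27, 47, 49, 53, 75, 87, 91, 118, 132 → MAD = 49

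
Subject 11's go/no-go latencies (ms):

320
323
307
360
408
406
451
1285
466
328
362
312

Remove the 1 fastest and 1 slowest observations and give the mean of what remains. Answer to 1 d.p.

373.6 ms

Sorted: 307, 312, 320, 323, 328, 360, 362, 406, 408, 451, 466, 1285
Drop lowest 1 (307) and highest 1 (1285)
Remaining (n=10): Σ = 3736, mean = 3736/10 = 373.600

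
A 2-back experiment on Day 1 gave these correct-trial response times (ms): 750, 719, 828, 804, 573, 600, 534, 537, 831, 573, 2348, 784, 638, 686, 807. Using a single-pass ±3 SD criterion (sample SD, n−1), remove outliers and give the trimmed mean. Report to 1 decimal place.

690.3 ms

n = 15, ΣRT = 12012, M = 800.800
Σ(x−M)² = 2729644.40; s = √(2729644.40/14) = 441.559
Cutoffs: 800.800 ± 3·441.559 → [-523.9, 2125.5]
Outside: 2348 → excluded.
Retained (n=14): Σ = 9664, mean = 9664/14 = 690.286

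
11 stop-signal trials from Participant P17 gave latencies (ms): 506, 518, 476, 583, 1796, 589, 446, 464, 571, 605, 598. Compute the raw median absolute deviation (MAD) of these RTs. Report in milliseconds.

53 ms

Sorted: 446, 464, 476, 506, 518, 571, 583, 589, 598, 605, 1796 → median = 571
|x − 571|: 65, 53, 95, 12, 1225, 18, 125, 107, 0, 34, 27
Sorted deviations: 0, 12, 18, 27, 34, 53, 65, 95, 107, 125, 1225 → MAD = 53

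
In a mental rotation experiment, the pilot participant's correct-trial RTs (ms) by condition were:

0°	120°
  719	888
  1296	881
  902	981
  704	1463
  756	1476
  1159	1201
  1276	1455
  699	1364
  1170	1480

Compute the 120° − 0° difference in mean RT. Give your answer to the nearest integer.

279 ms

M(0°) = 8681/9 = 964.556
M(120°) = 11189/9 = 1243.222
Difference = 1243.222 − 964.556 = 278.667 ms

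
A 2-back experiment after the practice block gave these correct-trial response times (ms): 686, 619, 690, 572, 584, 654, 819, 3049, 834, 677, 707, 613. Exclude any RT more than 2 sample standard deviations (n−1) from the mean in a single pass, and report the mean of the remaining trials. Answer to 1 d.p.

n = 12, ΣRT = 10504, M = 875.333
Σ(x−M)² = 5227976.67; s = √(5227976.67/11) = 689.399
Cutoffs: 875.333 ± 2·689.399 → [-503.5, 2254.1]
Outside: 3049 → excluded.
Retained (n=11): Σ = 7455, mean = 7455/11 = 677.727

677.7 ms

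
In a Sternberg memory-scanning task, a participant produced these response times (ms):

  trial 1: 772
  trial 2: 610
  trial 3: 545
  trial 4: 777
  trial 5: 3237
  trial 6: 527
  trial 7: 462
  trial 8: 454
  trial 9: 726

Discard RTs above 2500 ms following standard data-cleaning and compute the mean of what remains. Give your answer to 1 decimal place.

Excluded: 3237
Retained (n=8): Σ = 4873
Mean = 4873/8 = 609.1250

609.1 ms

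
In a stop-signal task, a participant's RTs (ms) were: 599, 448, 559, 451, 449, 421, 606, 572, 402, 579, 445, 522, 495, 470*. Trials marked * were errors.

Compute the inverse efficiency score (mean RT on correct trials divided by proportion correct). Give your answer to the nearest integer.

542 ms

Correct trials (n=13): 599, 448, 559, 451, 449, 421, 606, 572, 402, 579, 445, 522, 495
Mean correct RT = 6548/13 = 503.6923 ms
Proportion correct = 13/14
IES = 503.6923 / (13/14) = 542.438 ms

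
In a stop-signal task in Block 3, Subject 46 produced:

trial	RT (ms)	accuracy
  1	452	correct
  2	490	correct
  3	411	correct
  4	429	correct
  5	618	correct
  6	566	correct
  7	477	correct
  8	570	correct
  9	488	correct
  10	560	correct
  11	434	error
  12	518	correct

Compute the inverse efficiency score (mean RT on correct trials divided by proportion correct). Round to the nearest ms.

Correct trials (n=11): 452, 490, 411, 429, 618, 566, 477, 570, 488, 560, 518
Mean correct RT = 5579/11 = 507.1818 ms
Proportion correct = 11/12
IES = 507.1818 / (11/12) = 553.289 ms

553 ms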